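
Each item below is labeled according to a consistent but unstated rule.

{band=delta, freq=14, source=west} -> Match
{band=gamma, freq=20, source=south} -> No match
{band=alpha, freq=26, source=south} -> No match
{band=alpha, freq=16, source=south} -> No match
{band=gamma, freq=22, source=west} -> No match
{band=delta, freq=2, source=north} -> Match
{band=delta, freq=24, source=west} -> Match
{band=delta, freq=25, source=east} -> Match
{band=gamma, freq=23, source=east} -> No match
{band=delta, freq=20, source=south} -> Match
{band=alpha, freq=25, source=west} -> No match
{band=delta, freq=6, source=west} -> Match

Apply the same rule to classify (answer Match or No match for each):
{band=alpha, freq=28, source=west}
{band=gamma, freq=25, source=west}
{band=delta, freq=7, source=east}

The simplest hypothesis consistent with all the labels is: band is delta.
{band=alpha, freq=28, source=west}: band is alpha, fails the rule → No match.
{band=gamma, freq=25, source=west}: band is gamma, fails the rule → No match.
{band=delta, freq=7, source=east}: band is delta, has this property → Match.

No match, No match, Match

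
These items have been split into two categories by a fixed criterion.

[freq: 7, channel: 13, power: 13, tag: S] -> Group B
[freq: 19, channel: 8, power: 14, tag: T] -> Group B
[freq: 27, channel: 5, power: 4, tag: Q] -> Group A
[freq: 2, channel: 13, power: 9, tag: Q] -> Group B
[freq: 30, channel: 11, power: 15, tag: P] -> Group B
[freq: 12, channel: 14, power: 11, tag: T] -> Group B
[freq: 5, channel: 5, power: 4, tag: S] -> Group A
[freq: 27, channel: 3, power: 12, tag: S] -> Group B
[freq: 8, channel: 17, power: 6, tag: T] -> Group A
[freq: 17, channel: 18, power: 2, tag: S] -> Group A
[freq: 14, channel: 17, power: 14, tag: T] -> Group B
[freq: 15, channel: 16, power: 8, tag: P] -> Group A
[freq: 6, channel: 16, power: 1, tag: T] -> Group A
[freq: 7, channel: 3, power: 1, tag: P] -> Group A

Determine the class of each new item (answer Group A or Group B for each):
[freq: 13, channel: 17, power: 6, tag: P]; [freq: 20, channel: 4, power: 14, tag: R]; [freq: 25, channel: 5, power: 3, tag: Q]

'Group A' ⟺ power ≤ 8.
[freq: 13, channel: 17, power: 6, tag: P] → power = 6 → Group A. [freq: 20, channel: 4, power: 14, tag: R] → power = 14 → Group B. [freq: 25, channel: 5, power: 3, tag: Q] → power = 3 → Group A.

Group A, Group B, Group A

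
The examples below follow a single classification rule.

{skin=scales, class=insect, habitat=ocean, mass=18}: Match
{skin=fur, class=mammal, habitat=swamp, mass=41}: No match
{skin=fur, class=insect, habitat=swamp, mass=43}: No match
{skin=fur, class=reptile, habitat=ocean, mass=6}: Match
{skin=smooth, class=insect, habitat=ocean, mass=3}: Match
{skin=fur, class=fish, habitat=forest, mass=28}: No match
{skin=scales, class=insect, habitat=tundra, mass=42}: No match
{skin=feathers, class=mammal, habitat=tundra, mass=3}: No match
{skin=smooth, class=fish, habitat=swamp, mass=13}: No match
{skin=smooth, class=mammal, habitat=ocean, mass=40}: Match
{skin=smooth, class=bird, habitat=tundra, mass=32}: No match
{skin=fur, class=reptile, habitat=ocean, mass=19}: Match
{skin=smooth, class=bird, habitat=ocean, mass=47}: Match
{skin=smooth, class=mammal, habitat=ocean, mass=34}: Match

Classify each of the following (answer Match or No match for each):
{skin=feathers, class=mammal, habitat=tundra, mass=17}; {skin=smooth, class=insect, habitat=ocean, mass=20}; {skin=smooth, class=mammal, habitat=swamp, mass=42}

All 'Match' examples share one property — habitat is ocean — and every 'No match' example lacks it.
No match: {skin=feathers, class=mammal, habitat=tundra, mass=17}, since habitat is tundra.
Match: {skin=smooth, class=insect, habitat=ocean, mass=20}, since habitat is ocean.
No match: {skin=smooth, class=mammal, habitat=swamp, mass=42}, since habitat is swamp.

No match, Match, No match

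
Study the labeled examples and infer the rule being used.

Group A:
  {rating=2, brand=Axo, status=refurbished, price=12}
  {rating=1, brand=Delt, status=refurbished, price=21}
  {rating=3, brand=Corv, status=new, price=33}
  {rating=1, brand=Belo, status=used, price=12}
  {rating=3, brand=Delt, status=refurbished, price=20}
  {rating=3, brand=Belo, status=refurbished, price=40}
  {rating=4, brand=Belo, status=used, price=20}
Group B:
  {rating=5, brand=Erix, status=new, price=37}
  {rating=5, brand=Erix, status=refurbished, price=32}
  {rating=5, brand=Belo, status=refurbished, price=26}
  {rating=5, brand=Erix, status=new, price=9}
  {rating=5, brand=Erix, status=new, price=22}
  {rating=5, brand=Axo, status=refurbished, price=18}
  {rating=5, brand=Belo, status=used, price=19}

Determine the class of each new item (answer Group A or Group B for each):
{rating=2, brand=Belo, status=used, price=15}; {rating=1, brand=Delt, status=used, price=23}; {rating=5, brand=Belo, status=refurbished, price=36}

Group A, Group A, Group B

'Group A' ⟺ rating ≤ 4.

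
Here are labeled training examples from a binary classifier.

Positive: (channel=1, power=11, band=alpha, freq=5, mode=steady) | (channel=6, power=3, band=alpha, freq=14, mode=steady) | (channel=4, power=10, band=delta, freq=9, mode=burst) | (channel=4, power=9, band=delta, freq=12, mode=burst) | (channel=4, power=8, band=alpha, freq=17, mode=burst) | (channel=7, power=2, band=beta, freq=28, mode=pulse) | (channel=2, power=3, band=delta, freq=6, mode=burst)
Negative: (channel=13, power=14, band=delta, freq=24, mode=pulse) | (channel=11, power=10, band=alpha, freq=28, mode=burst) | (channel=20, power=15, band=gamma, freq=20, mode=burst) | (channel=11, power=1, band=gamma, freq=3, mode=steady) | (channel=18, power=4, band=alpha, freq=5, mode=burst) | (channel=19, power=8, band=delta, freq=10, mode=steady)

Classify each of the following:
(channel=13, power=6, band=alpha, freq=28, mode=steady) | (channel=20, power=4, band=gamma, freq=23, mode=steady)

Negative, Negative

All 'Positive' examples share one property — channel ≤ 7 — and every 'Negative' example lacks it.
(channel=13, power=6, band=alpha, freq=28, mode=steady): Negative (channel = 13). (channel=20, power=4, band=gamma, freq=23, mode=steady): Negative (channel = 20).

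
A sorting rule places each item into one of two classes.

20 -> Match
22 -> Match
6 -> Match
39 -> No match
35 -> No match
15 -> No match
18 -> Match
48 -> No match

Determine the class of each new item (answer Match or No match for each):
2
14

The simplest hypothesis consistent with all the labels is: even AND at most 22.
2: 2 is even, 2 ≤ 22, has this property → Match.
14: 14 is even, 14 ≤ 22, has this property → Match.

Match, Match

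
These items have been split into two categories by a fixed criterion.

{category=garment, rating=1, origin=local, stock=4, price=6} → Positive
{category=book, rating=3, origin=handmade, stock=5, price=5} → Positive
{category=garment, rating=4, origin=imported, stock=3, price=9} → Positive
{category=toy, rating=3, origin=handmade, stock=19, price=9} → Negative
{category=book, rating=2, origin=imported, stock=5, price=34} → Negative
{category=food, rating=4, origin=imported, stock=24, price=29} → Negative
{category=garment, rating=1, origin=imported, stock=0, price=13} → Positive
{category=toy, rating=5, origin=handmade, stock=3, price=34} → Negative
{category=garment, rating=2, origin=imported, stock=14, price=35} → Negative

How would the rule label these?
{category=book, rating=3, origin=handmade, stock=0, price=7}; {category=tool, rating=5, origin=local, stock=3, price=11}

All 'Positive' examples share one property — stock ≤ 5 AND price ≤ 13 — and every 'Negative' example lacks it.
{category=book, rating=3, origin=handmade, stock=0, price=7} — stock = 0, price = 7, hence Positive.
{category=tool, rating=5, origin=local, stock=3, price=11} — stock = 3, price = 11, hence Positive.

Positive, Positive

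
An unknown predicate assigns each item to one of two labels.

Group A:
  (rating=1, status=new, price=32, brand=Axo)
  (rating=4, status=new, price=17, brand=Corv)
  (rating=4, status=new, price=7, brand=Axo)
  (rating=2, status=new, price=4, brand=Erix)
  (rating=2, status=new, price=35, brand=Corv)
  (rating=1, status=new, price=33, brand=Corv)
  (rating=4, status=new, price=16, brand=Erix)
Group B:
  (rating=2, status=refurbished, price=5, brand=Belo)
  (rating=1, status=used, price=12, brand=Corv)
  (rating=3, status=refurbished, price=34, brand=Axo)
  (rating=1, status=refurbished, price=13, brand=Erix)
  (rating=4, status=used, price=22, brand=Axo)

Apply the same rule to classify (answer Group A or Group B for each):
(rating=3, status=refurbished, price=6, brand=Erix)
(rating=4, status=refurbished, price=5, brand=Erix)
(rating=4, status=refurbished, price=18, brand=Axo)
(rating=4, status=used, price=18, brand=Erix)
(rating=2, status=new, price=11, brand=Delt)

Group B, Group B, Group B, Group B, Group A

The common property of the 'Group A' items is: status is new. No 'Group B' item has it.
(rating=3, status=refurbished, price=6, brand=Erix): Group B (status is refurbished). (rating=4, status=refurbished, price=5, brand=Erix): Group B (status is refurbished). (rating=4, status=refurbished, price=18, brand=Axo): Group B (status is refurbished). (rating=4, status=used, price=18, brand=Erix): Group B (status is used). (rating=2, status=new, price=11, brand=Delt): Group A (status is new).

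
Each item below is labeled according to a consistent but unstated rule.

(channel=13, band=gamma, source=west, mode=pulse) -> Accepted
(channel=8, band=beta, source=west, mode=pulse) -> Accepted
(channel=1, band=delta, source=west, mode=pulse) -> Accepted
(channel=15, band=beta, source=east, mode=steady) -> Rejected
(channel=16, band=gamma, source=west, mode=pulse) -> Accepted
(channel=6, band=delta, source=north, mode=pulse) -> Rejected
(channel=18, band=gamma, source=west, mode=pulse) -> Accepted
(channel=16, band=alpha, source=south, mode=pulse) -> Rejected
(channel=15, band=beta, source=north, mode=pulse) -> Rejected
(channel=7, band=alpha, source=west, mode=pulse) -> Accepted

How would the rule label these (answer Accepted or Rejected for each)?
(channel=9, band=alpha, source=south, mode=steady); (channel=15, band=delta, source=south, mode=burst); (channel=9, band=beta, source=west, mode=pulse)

Every 'Accepted' example satisfies: source is west. None of the 'Rejected' examples do.

Rejected, Rejected, Accepted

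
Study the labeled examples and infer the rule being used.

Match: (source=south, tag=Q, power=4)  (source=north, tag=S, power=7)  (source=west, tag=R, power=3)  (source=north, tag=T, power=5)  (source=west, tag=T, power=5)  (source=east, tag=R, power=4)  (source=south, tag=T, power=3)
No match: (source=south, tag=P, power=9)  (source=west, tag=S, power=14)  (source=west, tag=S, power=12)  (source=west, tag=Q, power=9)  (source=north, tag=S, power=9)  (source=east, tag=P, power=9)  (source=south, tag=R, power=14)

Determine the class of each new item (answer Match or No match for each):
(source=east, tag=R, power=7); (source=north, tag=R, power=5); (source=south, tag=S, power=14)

Match, Match, No match

Every 'Match' example satisfies: power ≤ 7. None of the 'No match' examples do.
(source=east, tag=R, power=7) → power = 7 → Match.
(source=north, tag=R, power=5) → power = 5 → Match.
(source=south, tag=S, power=14) → power = 14 → No match.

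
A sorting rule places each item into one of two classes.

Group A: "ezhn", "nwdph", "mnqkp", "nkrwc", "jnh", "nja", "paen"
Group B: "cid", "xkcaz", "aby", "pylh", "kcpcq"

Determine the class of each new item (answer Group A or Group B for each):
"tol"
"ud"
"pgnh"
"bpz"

Group B, Group B, Group A, Group B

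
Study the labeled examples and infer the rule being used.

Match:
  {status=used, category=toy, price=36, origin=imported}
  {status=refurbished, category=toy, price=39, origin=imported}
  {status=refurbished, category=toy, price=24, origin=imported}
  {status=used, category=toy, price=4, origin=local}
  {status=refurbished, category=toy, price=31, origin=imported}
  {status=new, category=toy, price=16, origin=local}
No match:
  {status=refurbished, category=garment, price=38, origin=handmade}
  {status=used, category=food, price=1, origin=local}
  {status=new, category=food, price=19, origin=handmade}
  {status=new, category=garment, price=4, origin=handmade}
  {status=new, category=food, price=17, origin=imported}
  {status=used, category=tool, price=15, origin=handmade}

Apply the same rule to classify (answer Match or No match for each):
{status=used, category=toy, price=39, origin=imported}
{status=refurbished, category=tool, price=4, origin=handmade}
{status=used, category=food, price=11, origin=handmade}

Match, No match, No match

The common property of the 'Match' items is: category is toy. No 'No match' item has it.
{status=used, category=toy, price=39, origin=imported}: category is toy, has this property → Match. {status=refurbished, category=tool, price=4, origin=handmade}: category is tool, fails this test → No match. {status=used, category=food, price=11, origin=handmade}: category is food, fails this test → No match.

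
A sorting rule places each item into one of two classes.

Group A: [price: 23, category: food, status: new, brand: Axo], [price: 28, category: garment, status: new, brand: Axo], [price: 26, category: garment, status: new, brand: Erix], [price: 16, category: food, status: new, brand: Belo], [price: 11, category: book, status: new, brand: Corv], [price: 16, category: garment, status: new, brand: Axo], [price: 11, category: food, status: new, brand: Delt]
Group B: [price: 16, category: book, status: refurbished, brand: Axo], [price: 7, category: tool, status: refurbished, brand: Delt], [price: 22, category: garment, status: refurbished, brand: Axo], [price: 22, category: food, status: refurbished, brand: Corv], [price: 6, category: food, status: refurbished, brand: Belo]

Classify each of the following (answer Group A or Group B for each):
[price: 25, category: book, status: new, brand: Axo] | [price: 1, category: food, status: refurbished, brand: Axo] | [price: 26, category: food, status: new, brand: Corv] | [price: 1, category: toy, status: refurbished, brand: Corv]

The simplest hypothesis consistent with all the labels is: status is new.
[price: 25, category: book, status: new, brand: Axo]: status is new — passes, so Group A. [price: 1, category: food, status: refurbished, brand: Axo]: status is refurbished — does not fit, so Group B. [price: 26, category: food, status: new, brand: Corv]: status is new — passes, so Group A. [price: 1, category: toy, status: refurbished, brand: Corv]: status is refurbished — does not fit, so Group B.

Group A, Group B, Group A, Group B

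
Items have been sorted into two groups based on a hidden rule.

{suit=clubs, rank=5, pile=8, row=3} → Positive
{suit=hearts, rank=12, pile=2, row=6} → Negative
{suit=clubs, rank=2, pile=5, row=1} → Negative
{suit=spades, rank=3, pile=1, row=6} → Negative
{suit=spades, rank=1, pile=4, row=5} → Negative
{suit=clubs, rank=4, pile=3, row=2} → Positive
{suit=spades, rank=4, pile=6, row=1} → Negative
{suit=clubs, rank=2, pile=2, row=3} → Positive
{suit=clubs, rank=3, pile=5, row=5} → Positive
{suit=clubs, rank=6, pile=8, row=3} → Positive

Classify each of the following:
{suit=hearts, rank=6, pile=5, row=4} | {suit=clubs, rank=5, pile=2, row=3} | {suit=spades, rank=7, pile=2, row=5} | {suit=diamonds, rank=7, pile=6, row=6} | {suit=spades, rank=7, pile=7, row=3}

Negative, Positive, Negative, Negative, Negative

The rule appears to be: suit is clubs AND row ≥ 2.
{suit=hearts, rank=6, pile=5, row=4}: Negative (suit is hearts, row = 4). {suit=clubs, rank=5, pile=2, row=3}: Positive (suit is clubs, row = 3). {suit=spades, rank=7, pile=2, row=5}: Negative (suit is spades, row = 5). {suit=diamonds, rank=7, pile=6, row=6}: Negative (suit is diamonds, row = 6). {suit=spades, rank=7, pile=7, row=3}: Negative (suit is spades, row = 3).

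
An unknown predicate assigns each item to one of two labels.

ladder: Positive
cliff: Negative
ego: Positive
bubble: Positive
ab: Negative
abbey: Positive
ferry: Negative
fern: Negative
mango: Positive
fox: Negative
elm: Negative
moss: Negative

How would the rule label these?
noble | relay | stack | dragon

Positive, Positive, Negative, Positive

The rule appears to be: has ≥ 2 vowels.
noble: 2 vowels, fits → Positive.
relay: 2 vowels, fits → Positive.
stack: 1 vowel, does not fit → Negative.
dragon: 2 vowels, fits → Positive.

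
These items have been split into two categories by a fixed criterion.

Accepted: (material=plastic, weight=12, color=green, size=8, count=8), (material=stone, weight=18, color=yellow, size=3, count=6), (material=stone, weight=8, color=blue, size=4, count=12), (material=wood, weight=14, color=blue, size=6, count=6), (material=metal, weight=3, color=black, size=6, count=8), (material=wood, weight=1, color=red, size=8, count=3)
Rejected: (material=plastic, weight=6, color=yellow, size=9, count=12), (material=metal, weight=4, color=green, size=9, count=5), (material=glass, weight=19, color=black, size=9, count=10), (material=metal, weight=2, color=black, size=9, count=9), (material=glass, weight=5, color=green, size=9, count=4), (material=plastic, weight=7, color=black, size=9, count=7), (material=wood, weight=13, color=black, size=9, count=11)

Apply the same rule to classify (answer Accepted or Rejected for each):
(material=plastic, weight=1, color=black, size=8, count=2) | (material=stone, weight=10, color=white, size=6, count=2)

All 'Accepted' examples share one property — size ≤ 8 — and every 'Rejected' example lacks it.

Accepted, Accepted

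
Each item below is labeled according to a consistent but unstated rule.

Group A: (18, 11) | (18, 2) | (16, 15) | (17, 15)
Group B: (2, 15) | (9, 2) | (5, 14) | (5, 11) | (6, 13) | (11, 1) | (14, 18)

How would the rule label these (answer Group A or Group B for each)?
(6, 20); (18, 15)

One predicate separates the groups cleanly: first ≥ 15.

Group B, Group A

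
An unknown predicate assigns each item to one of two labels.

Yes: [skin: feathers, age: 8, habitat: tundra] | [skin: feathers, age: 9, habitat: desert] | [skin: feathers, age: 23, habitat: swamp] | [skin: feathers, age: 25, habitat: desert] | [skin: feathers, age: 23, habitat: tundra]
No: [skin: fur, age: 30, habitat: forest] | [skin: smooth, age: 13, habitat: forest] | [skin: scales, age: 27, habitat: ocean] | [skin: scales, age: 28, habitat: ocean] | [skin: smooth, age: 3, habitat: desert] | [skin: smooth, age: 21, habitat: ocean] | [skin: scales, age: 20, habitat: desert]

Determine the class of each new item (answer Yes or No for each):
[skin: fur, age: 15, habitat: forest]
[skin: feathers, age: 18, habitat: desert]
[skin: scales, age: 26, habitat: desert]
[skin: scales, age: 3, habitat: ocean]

No, Yes, No, No

The pattern is that an item is 'Yes' exactly when: skin is feathers.
[skin: fur, age: 15, habitat: forest] → skin is fur → No.
[skin: feathers, age: 18, habitat: desert] → skin is feathers → Yes.
[skin: scales, age: 26, habitat: desert] → skin is scales → No.
[skin: scales, age: 3, habitat: ocean] → skin is scales → No.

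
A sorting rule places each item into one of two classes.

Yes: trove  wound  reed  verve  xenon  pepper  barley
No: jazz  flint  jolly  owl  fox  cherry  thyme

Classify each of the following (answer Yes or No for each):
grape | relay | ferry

Yes, Yes, No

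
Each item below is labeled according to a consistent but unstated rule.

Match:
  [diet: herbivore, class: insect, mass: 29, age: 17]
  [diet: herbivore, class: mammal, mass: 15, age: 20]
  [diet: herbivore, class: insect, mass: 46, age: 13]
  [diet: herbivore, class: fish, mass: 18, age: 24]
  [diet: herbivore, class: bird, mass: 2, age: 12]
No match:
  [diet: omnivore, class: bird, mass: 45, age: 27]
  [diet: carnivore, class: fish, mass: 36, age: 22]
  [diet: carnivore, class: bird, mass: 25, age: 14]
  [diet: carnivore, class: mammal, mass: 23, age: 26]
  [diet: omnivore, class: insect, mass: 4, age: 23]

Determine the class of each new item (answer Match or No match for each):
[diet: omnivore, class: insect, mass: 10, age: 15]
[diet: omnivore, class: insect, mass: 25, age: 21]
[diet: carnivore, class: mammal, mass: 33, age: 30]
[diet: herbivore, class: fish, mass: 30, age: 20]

No match, No match, No match, Match

The distinguishing property — diet is herbivore — holds for all the 'Match' cases and none of the 'No match' cases.
[diet: omnivore, class: insect, mass: 10, age: 15]: diet is omnivore, does not satisfy this → No match.
[diet: omnivore, class: insect, mass: 25, age: 21]: diet is omnivore, does not satisfy this → No match.
[diet: carnivore, class: mammal, mass: 33, age: 30]: diet is carnivore, does not satisfy this → No match.
[diet: herbivore, class: fish, mass: 30, age: 20]: diet is herbivore, passes → Match.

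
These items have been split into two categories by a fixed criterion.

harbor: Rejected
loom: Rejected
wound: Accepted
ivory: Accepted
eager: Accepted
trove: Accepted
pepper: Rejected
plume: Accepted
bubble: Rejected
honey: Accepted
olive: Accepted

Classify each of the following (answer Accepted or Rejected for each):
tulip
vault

Accepted, Accepted

The rule appears to be: odd length.
tulip → length 5 → Accepted. vault → length 5 → Accepted.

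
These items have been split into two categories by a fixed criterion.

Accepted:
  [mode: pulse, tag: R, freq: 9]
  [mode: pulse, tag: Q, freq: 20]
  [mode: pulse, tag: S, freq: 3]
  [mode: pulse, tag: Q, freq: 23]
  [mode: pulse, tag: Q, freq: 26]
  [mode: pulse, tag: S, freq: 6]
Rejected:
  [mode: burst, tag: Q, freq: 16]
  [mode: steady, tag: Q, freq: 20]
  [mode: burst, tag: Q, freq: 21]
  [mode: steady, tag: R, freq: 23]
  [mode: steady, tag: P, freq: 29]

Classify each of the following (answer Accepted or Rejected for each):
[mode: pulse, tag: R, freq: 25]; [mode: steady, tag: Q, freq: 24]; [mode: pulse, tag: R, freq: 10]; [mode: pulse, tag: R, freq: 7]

Accepted, Rejected, Accepted, Accepted

The classifier is using: mode is pulse.
[mode: pulse, tag: R, freq: 25]: mode is pulse — checks out, so Accepted.
[mode: steady, tag: Q, freq: 24]: mode is steady — doesn't qualify, so Rejected.
[mode: pulse, tag: R, freq: 10]: mode is pulse — checks out, so Accepted.
[mode: pulse, tag: R, freq: 7]: mode is pulse — checks out, so Accepted.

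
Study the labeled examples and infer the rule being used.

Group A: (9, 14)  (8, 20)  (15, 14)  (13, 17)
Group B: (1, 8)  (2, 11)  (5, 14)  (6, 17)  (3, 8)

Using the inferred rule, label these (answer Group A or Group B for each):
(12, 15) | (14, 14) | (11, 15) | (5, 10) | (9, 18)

Group A, Group A, Group A, Group B, Group A

Every 'Group A' example satisfies: first ≥ 8. None of the 'Group B' examples do.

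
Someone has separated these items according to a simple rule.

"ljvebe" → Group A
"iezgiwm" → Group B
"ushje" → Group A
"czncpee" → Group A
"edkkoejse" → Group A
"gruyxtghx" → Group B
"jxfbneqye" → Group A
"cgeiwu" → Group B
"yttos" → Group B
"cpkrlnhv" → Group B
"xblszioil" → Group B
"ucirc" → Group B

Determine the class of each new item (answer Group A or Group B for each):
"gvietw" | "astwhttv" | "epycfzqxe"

Group B, Group B, Group A

Checking candidate rules against both groups, what survives is: ends with 'e'.
"gvietw": Group B (ends with 'w'). "astwhttv": Group B (ends with 'v'). "epycfzqxe": Group A (ends with 'e').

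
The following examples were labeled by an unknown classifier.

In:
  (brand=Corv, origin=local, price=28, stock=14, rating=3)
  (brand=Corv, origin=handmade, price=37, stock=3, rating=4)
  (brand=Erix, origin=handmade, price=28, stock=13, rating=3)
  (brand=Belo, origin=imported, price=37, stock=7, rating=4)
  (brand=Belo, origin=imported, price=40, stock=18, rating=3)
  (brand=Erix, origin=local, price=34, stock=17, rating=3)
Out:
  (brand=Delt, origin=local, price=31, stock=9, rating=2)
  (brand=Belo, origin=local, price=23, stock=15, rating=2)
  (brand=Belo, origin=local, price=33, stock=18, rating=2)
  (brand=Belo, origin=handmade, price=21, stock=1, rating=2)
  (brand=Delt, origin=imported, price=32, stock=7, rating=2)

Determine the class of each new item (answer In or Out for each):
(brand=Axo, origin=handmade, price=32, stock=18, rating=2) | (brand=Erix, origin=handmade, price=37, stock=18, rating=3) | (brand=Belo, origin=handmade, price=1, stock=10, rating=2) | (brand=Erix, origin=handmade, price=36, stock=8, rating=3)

Out, In, Out, In

The pattern is that an item is 'In' exactly when: rating ≥ 3.
(brand=Axo, origin=handmade, price=32, stock=18, rating=2) — rating = 2, hence Out. (brand=Erix, origin=handmade, price=37, stock=18, rating=3) — rating = 3, hence In. (brand=Belo, origin=handmade, price=1, stock=10, rating=2) — rating = 2, hence Out. (brand=Erix, origin=handmade, price=36, stock=8, rating=3) — rating = 3, hence In.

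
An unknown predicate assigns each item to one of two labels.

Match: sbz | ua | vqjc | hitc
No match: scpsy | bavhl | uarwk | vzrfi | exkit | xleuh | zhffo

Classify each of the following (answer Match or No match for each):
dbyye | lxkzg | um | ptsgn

No match, No match, Match, No match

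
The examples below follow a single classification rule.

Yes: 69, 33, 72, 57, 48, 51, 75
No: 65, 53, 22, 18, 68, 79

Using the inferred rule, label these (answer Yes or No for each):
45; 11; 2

Yes, No, No

Every 'Yes' example satisfies: multiple of 3 AND at least 22. None of the 'No' examples do.
Yes: 45, since 45 = 3·15, 45 ≥ 22.
No: 11, since 11 = 3·3 + 2, 11 < 22.
No: 2, since 2 = 3·0 + 2, 2 < 22.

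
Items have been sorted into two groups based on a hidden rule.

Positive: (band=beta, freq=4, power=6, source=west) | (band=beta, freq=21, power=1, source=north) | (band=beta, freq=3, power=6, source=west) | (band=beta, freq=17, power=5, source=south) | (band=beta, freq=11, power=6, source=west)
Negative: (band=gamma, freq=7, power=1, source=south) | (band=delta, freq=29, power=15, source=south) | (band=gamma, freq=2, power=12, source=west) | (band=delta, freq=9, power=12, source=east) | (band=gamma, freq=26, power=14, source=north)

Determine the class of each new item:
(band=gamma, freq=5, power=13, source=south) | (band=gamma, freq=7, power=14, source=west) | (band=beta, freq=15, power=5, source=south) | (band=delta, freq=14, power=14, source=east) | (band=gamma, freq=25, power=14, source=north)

Negative, Negative, Positive, Negative, Negative

Checking candidate rules against both groups, what survives is: band is beta.
(band=gamma, freq=5, power=13, source=south): band is gamma — lacks this property, so Negative. (band=gamma, freq=7, power=14, source=west): band is gamma — lacks this property, so Negative. (band=beta, freq=15, power=5, source=south): band is beta — qualifies, so Positive. (band=delta, freq=14, power=14, source=east): band is delta — lacks this property, so Negative. (band=gamma, freq=25, power=14, source=north): band is gamma — lacks this property, so Negative.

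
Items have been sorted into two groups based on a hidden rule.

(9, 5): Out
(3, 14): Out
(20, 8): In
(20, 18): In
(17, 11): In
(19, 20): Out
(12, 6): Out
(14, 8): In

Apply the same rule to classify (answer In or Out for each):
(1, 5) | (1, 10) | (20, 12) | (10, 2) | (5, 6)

The common property of the 'In' items is: sum ≥ 22 AND sum is even. No 'Out' item has it.
(1, 5) — 1+5 = 6, hence Out.
(1, 10) — 1+10 = 11, hence Out.
(20, 12) — 20+12 = 32, hence In.
(10, 2) — 10+2 = 12, hence Out.
(5, 6) — 5+6 = 11, hence Out.

Out, Out, In, Out, Out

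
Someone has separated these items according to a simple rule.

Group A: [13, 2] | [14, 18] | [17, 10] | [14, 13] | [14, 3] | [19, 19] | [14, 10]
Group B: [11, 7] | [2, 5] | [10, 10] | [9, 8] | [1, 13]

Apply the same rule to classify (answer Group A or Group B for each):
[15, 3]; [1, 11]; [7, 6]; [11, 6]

Group A, Group B, Group B, Group B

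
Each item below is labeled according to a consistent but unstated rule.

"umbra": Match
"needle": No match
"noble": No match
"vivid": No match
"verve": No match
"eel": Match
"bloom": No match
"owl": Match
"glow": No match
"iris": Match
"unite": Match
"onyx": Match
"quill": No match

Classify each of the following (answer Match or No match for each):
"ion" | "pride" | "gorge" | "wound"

The distinguishing property — starts with a vowel — holds for all the 'Match' cases and none of the 'No match' cases.
"ion" → starts with 'i' → Match.
"pride" → starts with 'p' → No match.
"gorge" → starts with 'g' → No match.
"wound" → starts with 'w' → No match.

Match, No match, No match, No match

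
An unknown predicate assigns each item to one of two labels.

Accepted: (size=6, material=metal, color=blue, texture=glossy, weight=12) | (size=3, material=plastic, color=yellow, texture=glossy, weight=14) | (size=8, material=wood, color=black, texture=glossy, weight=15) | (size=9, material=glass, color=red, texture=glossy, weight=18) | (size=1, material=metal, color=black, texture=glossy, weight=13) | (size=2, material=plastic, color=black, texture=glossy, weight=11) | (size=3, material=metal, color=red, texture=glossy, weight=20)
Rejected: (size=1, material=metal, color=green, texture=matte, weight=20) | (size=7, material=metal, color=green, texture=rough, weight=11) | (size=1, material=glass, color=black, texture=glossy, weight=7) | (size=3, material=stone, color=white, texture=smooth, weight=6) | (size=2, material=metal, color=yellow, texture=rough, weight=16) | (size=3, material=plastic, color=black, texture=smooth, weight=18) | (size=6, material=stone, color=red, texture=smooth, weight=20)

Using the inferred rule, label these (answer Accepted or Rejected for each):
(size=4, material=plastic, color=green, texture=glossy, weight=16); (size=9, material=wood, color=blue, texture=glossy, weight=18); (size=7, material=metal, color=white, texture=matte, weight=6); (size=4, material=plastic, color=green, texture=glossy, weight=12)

Accepted, Accepted, Rejected, Accepted

One predicate separates the groups cleanly: texture is glossy AND weight ≥ 11.
Accepted: (size=4, material=plastic, color=green, texture=glossy, weight=16), since texture is glossy, weight = 16. Accepted: (size=9, material=wood, color=blue, texture=glossy, weight=18), since texture is glossy, weight = 18. Rejected: (size=7, material=metal, color=white, texture=matte, weight=6), since texture is matte, weight = 6. Accepted: (size=4, material=plastic, color=green, texture=glossy, weight=12), since texture is glossy, weight = 12.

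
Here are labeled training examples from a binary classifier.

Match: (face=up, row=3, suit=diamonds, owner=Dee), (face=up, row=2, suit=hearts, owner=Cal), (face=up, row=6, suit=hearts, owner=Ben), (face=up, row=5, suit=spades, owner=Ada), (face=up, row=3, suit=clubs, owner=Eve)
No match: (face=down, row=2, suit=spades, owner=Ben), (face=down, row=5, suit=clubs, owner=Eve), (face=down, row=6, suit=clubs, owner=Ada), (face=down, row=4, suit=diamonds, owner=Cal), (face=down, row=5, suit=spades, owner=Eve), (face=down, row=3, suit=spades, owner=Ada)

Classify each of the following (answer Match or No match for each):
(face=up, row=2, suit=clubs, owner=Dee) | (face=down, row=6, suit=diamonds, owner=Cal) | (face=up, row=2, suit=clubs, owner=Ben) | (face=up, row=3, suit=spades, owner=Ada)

Match, No match, Match, Match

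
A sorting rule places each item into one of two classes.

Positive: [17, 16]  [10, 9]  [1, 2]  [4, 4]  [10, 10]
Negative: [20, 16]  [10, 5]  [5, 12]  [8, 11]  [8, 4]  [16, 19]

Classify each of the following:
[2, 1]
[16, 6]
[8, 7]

Positive, Negative, Positive

The distinguishing property — |first − second| ≤ 1 — holds for all the 'Positive' cases and none of the 'Negative' cases.
[2, 1] → |2−1| = 1 → Positive.
[16, 6] → |16−6| = 10 → Negative.
[8, 7] → |8−7| = 1 → Positive.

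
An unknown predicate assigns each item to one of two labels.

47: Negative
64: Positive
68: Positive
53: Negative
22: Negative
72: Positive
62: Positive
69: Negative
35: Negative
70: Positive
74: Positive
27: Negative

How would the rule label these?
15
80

A rule that fits every label: even AND at least 27 — true of each 'Positive' example, false of each 'Negative' one.
15 — 15 is odd, 15 < 27, hence Negative. 80 — 80 is even, 80 ≥ 27, hence Positive.

Negative, Positive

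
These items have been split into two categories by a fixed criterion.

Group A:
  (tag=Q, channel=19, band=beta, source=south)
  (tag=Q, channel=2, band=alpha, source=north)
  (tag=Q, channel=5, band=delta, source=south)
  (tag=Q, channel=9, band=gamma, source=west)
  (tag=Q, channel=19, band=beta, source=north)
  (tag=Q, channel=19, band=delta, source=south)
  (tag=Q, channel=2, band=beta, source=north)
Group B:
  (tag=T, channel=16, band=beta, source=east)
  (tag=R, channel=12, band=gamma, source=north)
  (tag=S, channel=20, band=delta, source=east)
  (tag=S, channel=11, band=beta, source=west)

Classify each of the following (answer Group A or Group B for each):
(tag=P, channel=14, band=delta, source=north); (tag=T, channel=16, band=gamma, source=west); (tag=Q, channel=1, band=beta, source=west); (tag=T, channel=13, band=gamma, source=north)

All 'Group A' examples share one property — tag is Q — and every 'Group B' example lacks it.

Group B, Group B, Group A, Group B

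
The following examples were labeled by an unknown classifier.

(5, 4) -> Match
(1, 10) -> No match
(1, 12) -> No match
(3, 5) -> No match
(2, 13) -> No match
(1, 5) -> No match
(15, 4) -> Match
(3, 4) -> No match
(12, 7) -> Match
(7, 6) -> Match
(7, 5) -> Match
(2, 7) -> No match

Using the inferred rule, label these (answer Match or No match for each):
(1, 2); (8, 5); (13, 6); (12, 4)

No match, Match, Match, Match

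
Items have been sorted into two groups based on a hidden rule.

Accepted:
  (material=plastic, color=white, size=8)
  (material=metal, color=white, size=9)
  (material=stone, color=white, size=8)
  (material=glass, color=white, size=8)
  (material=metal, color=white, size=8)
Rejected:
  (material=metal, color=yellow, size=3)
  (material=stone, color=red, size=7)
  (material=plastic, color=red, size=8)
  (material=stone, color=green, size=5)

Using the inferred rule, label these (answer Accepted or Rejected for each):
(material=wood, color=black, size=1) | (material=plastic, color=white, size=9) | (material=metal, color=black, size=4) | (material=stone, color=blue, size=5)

Rejected, Accepted, Rejected, Rejected

The rule appears to be: color is white.
(material=wood, color=black, size=1): Rejected (color is black). (material=plastic, color=white, size=9): Accepted (color is white). (material=metal, color=black, size=4): Rejected (color is black). (material=stone, color=blue, size=5): Rejected (color is blue).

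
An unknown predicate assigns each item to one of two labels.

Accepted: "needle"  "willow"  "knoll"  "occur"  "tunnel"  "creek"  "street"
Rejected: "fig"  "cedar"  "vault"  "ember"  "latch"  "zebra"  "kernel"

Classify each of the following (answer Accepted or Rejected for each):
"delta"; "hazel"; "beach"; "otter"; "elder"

A rule that fits every label: has a double letter — true of each 'Accepted' example, false of each 'Rejected' one.
"delta" — no doubled letter, hence Rejected.
"hazel" — no doubled letter, hence Rejected.
"beach" — no doubled letter, hence Rejected.
"otter" — 'tt' doubled, hence Accepted.
"elder" — no doubled letter, hence Rejected.

Rejected, Rejected, Rejected, Accepted, Rejected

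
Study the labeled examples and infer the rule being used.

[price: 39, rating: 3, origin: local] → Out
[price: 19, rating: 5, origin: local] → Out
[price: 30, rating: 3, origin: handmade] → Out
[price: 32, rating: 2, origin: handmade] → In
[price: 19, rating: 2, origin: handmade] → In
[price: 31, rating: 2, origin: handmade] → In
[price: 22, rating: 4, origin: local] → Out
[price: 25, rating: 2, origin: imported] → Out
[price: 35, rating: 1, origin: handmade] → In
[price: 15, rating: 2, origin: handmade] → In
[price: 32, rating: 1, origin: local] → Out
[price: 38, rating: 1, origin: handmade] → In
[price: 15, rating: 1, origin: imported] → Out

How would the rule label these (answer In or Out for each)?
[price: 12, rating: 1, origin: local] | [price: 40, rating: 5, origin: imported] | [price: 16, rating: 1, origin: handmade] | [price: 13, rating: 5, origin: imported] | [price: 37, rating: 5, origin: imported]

Out, Out, In, Out, Out

A rule that fits every label: origin is handmade AND rating ≤ 2 — true of each 'In' example, false of each 'Out' one.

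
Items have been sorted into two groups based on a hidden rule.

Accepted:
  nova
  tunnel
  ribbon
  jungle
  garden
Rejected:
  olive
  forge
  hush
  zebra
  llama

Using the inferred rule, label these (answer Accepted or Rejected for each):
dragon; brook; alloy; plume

One predicate separates the groups cleanly: contains 'n'.
dragon: has 'n', checks out → Accepted.
brook: no 'n', lacks this property → Rejected.
alloy: no 'n', lacks this property → Rejected.
plume: no 'n', lacks this property → Rejected.

Accepted, Rejected, Rejected, Rejected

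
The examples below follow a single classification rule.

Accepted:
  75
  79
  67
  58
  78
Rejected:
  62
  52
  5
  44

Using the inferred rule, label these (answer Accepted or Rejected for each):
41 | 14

Rejected, Rejected

The classifier is using: digit sum ≥ 9.
41 → digit sum 4+1 = 5 → Rejected.
14 → digit sum 1+4 = 5 → Rejected.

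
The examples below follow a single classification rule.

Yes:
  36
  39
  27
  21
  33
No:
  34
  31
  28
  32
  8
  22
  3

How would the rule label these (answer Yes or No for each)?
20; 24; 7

The rule appears to be: multiple of 3 AND at least 8.

No, Yes, No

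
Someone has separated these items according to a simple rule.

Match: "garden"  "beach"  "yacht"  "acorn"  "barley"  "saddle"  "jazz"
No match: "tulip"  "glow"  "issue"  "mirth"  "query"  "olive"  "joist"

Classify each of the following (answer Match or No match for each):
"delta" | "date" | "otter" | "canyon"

Match, Match, No match, Match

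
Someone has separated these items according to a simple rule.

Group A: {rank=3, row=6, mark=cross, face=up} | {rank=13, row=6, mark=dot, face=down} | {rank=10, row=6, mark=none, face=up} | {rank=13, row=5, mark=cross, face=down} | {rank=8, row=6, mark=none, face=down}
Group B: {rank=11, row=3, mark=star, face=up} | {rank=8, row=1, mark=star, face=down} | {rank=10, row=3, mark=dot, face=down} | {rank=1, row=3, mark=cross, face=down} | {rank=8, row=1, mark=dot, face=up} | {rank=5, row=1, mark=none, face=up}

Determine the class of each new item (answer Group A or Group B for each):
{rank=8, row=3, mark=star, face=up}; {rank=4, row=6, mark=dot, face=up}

Group B, Group A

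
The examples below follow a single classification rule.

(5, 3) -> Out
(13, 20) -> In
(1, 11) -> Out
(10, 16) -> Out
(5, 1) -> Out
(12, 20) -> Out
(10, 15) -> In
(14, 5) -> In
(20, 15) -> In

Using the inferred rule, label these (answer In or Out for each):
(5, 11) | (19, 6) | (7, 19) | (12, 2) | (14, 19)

The rule appears to be: sum is odd.
(5, 11) → 5+11 = 16 → Out. (19, 6) → 19+6 = 25 → In. (7, 19) → 7+19 = 26 → Out. (12, 2) → 12+2 = 14 → Out. (14, 19) → 14+19 = 33 → In.

Out, In, Out, Out, In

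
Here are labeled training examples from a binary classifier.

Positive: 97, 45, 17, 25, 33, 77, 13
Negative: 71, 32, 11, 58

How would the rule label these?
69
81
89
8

The rule appears to be: ≡ 1 (mod 4).
69: 69 mod 4 = 1, has this property → Positive.
81: 81 mod 4 = 1, has this property → Positive.
89: 89 mod 4 = 1, has this property → Positive.
8: 8 mod 4 = 0, doesn't match → Negative.

Positive, Positive, Positive, Negative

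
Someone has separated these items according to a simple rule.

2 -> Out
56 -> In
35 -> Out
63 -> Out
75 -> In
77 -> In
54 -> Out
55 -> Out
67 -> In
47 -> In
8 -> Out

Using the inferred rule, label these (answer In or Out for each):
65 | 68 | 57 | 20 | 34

In, In, In, Out, Out

Every 'In' example satisfies: digit sum ≥ 11. None of the 'Out' examples do.
65: digit sum 6+5 = 11, has this property → In. 68: digit sum 6+8 = 14, has this property → In. 57: digit sum 5+7 = 12, has this property → In. 20: digit sum 2+0 = 2, fails this test → Out. 34: digit sum 3+4 = 7, fails this test → Out.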